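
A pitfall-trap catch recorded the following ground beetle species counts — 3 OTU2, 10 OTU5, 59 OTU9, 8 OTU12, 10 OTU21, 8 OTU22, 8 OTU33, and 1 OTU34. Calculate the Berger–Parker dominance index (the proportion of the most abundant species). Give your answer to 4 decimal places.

0.5514

Total N = 3+10+59+8+10+8+8+1 = 107, so the proportions are 0.028037, 0.093458, 0.551402, 0.074766, 0.093458, 0.074766, 0.074766, 0.009346 (working shown to 6 dp, full precision carried).
The largest proportion is 0.551402, i.e. d = 0.5514 to 4 decimal places.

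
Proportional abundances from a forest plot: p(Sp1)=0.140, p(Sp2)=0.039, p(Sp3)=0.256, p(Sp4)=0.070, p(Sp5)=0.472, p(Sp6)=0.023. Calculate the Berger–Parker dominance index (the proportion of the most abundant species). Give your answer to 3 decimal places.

0.472

The largest proportion is 0.472, i.e. d = 0.472 to 3 decimal places.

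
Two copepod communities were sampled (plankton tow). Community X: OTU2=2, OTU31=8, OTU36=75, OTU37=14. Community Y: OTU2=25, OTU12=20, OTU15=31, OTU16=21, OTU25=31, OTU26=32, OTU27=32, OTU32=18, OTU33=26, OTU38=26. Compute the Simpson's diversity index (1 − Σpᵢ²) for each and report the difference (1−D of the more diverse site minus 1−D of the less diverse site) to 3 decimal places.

Community X: N=99, proportions 0.0202, 0.08081, 0.75758, 0.14141, giving 1−D = 0.39914 (working shown to 5 dp, full precision carried).
Community Y: N=262, proportions 0.09542, 0.07634, 0.11832, 0.08015, 0.11832, 0.12214, 0.12214, 0.0687, 0.09924, 0.09924, giving 1−D = 0.89639.
Difference = |0.39914 − 0.89639| = 0.49725, i.e. 0.497 to 3 decimal places.

0.497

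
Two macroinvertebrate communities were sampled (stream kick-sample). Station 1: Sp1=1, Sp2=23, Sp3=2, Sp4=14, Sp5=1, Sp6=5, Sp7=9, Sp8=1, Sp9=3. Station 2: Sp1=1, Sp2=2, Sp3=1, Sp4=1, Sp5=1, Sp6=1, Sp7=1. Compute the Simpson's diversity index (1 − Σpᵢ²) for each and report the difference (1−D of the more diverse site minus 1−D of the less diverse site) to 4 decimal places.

Station 1: N=59, proportions 0.016949, 0.389831, 0.033898, 0.237288, 0.016949, 0.084746, 0.152542, 0.016949, 0.050847, giving 1−D = 0.756679 (working shown to 6 dp, full precision carried).
Station 2: N=8, proportions 0.125, 0.25, 0.125, 0.125, 0.125, 0.125, 0.125, giving 1−D = 0.843750.
Difference = |0.756679 − 0.843750| = 0.087071, i.e. 0.0871 to 4 decimal places.

0.0871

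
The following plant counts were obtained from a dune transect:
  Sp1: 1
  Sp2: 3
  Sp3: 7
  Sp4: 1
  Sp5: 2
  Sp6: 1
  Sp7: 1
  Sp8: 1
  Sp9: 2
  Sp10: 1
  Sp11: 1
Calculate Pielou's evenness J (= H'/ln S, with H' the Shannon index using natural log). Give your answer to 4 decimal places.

0.8787

Total N = 1+3+7+1+2+1+1+1+2+1+1 = 21, so the proportions are 0.047619, 0.142857, 0.333333, 0.047619, 0.095238, 0.047619, 0.047619, 0.047619, 0.095238, 0.047619, 0.047619 (working shown to 6 dp, full precision carried).
H' = −Σ pᵢ ln pᵢ = −((-0.144977) + (-0.277987) + (-0.366204) + (-0.144977) + (-0.223941) + (-0.144977) + (-0.144977) + (-0.144977) + (-0.223941) + (-0.144977) + (-0.144977)) = 2.106913.
With S = 11 species, ln S = 2.397895, so J = 2.106913/2.397895 = 0.878651, i.e. 0.8787 to 4 decimal places.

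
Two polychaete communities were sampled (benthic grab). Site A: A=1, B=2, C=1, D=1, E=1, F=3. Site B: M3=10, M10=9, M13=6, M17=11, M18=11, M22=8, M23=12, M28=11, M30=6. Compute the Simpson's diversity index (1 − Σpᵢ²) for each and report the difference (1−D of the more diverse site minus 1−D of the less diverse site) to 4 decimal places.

Site A: N=9, proportions 0.1111111, 0.2222222, 0.1111111, 0.1111111, 0.1111111, 0.3333333, giving 1−D = 0.7901235 (working shown to 7 dp, full precision carried).
Site B: N=84, proportions 0.1190476, 0.1071429, 0.0714286, 0.1309524, 0.1309524, 0.0952381, 0.1428571, 0.1309524, 0.0714286, giving 1−D = 0.8832200.
Difference = |0.7901235 − 0.8832200| = 0.0930965, i.e. 0.0931 to 4 decimal places.

0.0931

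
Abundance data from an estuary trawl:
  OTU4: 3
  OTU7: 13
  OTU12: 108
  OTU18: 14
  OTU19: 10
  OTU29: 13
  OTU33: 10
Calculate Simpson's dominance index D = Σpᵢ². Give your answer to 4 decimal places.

Total N = 3+13+108+14+10+13+10 = 171, so the proportions are 0.017544, 0.076023, 0.631579, 0.081871, 0.05848, 0.076023, 0.05848 (working shown to 6 dp, full precision carried).
D = 0.017544² + 0.076023² + 0.631579² + 0.081871² + 0.05848² + 0.076023² + 0.05848² = 0.000308 + 0.005780 + 0.398892 + 0.006703 + 0.003420 + 0.005780 + 0.003420 = 0.424301.
To 4 decimal places, D = 0.4243.

0.4243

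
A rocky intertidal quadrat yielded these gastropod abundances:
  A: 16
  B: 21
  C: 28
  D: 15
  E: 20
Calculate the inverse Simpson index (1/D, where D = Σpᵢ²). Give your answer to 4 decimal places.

Total N = 16+21+28+15+20 = 100, so the proportions are 0.16, 0.21, 0.28, 0.15, 0.2 (working shown to 8 dp, full precision carried).
D = 0.16² + 0.21² + 0.28² + 0.15² + 0.2² = 0.02560000 + 0.04410000 + 0.07840000 + 0.02250000 + 0.04000000 = 0.21060000.
So 1/D = 4.748338, i.e. 4.7483 to 4 decimal places.

4.7483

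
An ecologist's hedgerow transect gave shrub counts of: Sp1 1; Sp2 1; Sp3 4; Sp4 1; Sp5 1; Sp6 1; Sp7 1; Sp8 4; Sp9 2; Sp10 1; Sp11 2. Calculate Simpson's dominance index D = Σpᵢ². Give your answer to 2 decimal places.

Total N = 1+1+4+1+1+1+1+4+2+1+2 = 19, so the proportions are 0.0526, 0.0526, 0.2105, 0.0526, 0.0526, 0.0526, 0.0526, 0.2105, 0.1053, 0.0526, 0.1053 (working shown to 4 dp, full precision carried).
D = 0.0526² + 0.0526² + 0.2105² + 0.0526² + 0.0526² + 0.0526² + 0.0526² + 0.2105² + 0.1053² + 0.0526² + 0.1053² = 0.0028 + 0.0028 + 0.0443 + 0.0028 + 0.0028 + 0.0028 + 0.0028 + 0.0443 + 0.0111 + 0.0028 + 0.0111 = 0.1302.
To 2 decimal places, D = 0.13.

0.13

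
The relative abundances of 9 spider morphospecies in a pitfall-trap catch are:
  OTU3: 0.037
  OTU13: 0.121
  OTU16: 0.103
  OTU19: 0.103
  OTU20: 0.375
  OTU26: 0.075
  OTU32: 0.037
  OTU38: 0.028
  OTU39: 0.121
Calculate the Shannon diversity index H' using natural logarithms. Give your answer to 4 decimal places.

Each pᵢ ln pᵢ term (working shown to 6 dp, full precision carried): 0.037×(-3.296837)=-0.121983, 0.121×(-2.111965)=-0.255548, 0.103×(-2.273026)=-0.234122, 0.103×(-2.273026)=-0.234122, 0.375×(-0.980829)=-0.367811, 0.075×(-2.590267)=-0.194270, 0.037×(-3.296837)=-0.121983, 0.028×(-3.575551)=-0.100115, 0.121×(-2.111965)=-0.255548.
Sum = -1.885501, so H' = 1.8855.

1.8855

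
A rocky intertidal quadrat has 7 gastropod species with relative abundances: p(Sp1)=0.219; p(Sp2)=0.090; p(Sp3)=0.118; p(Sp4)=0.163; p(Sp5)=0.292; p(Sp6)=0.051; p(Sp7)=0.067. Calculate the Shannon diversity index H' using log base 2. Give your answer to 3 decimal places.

Each pᵢ log₂ pᵢ term (working shown to 5 dp, full precision carried): 0.219×(-2.19100)=-0.47983, 0.09×(-3.47393)=-0.31265, 0.118×(-3.08314)=-0.36381, 0.163×(-2.61706)=-0.42658, 0.292×(-1.77596)=-0.51858, 0.051×(-4.29336)=-0.21896, 0.067×(-3.89970)=-0.26128.
Sum = -2.58169, so H' = 2.582.

2.582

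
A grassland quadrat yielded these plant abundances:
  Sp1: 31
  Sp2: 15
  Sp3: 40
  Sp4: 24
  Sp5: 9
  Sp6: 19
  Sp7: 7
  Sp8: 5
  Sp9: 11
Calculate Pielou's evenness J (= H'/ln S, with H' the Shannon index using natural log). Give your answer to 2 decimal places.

Total N = 31+15+40+24+9+19+7+5+11 = 161, so the proportions are 0.1925, 0.0932, 0.2484, 0.1491, 0.0559, 0.118, 0.0435, 0.0311, 0.0683 (working shown to 4 dp, full precision carried).
H' = −Σ pᵢ ln pᵢ = −((-0.3172) + (-0.2211) + (-0.3460) + (-0.2837) + (-0.1612) + (-0.2522) + (-0.1363) + (-0.1078) + (-0.1833)) = 2.0089.
With S = 9 species, ln S = 2.1972, so J = 2.0089/2.1972 = 0.9143, i.e. 0.91 to 2 decimal places.

0.91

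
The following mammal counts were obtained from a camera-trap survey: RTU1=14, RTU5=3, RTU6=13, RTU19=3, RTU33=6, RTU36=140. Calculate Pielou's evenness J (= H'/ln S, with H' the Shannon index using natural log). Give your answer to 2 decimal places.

0.46

Total N = 14+3+13+3+6+140 = 179, so the proportions are 0.0782, 0.0168, 0.0726, 0.0168, 0.0335, 0.7821 (working shown to 4 dp, full precision carried).
H' = −Σ pᵢ ln pᵢ = −((-0.1993) + (-0.0685) + (-0.1905) + (-0.0685) + (-0.1138) + (-0.1922)) = 0.8328.
With S = 6 species, ln S = 1.7918, so J = 0.8328/1.7918 = 0.4648, i.e. 0.46 to 2 decimal places.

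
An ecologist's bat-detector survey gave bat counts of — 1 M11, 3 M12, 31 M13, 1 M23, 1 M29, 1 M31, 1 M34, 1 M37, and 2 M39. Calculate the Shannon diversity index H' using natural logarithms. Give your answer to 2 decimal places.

Total N = 1+3+31+1+1+1+1+1+2 = 42, so the proportions are 0.0238, 0.0714, 0.7381, 0.0238, 0.0238, 0.0238, 0.0238, 0.0238, 0.0476 (working shown to 4 dp, full precision carried).
Each pᵢ ln pᵢ term: 0.0238×(-3.7377)=-0.0890, 0.0714×(-2.6391)=-0.1885, 0.7381×(-0.3037)=-0.2241, 0.0238×(-3.7377)=-0.0890, 0.0238×(-3.7377)=-0.0890, 0.0238×(-3.7377)=-0.0890, 0.0238×(-3.7377)=-0.0890, 0.0238×(-3.7377)=-0.0890, 0.0476×(-3.0445)=-0.1450.
Sum = -1.0916, so H' = 1.09.

1.09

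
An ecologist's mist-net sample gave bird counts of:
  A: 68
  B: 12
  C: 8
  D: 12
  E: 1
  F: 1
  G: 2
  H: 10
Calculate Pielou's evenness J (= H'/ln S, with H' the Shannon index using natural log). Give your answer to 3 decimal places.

0.643

Total N = 68+12+8+12+1+1+2+10 = 114, so the proportions are 0.59649, 0.10526, 0.07018, 0.10526, 0.00877, 0.00877, 0.01754, 0.08772 (working shown to 5 dp, full precision carried).
H' = −Σ pᵢ ln pᵢ = −((-0.30820) + (-0.23698) + (-0.18644) + (-0.23698) + (-0.04155) + (-0.04155) + (-0.07093) + (-0.21347)) = 1.33609.
With S = 8 species, ln S = 2.07944, so J = 1.33609/2.07944 = 0.64253, i.e. 0.643 to 3 decimal places.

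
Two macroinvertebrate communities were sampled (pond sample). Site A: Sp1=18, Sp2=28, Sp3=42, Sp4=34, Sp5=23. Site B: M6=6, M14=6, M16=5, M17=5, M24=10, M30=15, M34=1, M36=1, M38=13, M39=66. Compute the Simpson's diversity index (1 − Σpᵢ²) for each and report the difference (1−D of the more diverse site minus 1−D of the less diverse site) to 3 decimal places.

0.087

Site A: N=145, proportions 0.12414, 0.1931, 0.28966, 0.23448, 0.15862, giving 1−D = 0.78326 (working shown to 5 dp, full precision carried).
Site B: N=128, proportions 0.04688, 0.04688, 0.03906, 0.03906, 0.07812, 0.11719, 0.00781, 0.00781, 0.10156, 0.51562, giving 1−D = 0.69641.
Difference = |0.78326 − 0.69641| = 0.08685, i.e. 0.087 to 3 decimal places.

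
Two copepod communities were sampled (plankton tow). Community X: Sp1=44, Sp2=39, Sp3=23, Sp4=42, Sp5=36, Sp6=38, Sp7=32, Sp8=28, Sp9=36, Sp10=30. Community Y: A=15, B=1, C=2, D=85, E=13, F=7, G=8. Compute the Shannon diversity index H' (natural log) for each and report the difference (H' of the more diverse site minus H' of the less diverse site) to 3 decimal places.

Community X: N=348, proportions 0.12644, 0.11207, 0.06609, 0.12069, 0.10345, 0.1092, 0.09195, 0.08046, 0.10345, 0.08621, giving H' = 2.28621 (working shown to 5 dp, full precision carried).
Community Y: N=131, proportions 0.1145, 0.00763, 0.01527, 0.64885, 0.09924, 0.05344, 0.06107, giving H' = 1.18639.
Difference = |2.28621 − 1.18639| = 1.09982, i.e. 1.100 to 3 decimal places.

1.100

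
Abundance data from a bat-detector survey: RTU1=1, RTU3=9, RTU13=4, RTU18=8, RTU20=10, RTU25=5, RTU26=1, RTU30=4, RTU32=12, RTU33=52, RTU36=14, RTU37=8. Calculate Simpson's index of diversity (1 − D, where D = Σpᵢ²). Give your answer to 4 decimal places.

Total N = 1+9+4+8+10+5+1+4+12+52+14+8 = 128, so the proportions are 0.007812, 0.070312, 0.03125, 0.0625, 0.078125, 0.039062, 0.007812, 0.03125, 0.09375, 0.40625, 0.109375, 0.0625 (working shown to 6 dp, full precision carried).
D = 0.007812² + 0.070312² + 0.03125² + 0.0625² + 0.078125² + 0.039062² + 0.007812² + 0.03125² + 0.09375² + 0.40625² + 0.109375² + 0.0625² = 0.000061 + 0.004944 + 0.000977 + 0.003906 + 0.006104 + 0.001526 + 0.000061 + 0.000977 + 0.008789 + 0.165039 + 0.011963 + 0.003906 = 0.208252.
So 1 − D = 0.791748, i.e. 0.7917 to 4 decimal places.

0.7917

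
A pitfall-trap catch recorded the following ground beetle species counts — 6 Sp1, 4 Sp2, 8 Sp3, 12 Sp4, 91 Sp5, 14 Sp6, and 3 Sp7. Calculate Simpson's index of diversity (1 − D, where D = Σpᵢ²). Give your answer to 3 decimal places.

Total N = 6+4+8+12+91+14+3 = 138, so the proportions are 0.04348, 0.02899, 0.05797, 0.08696, 0.65942, 0.10145, 0.02174 (working shown to 5 dp, full precision carried).
D = 0.04348² + 0.02899² + 0.05797² + 0.08696² + 0.65942² + 0.10145² + 0.02174² = 0.00189 + 0.00084 + 0.00336 + 0.00756 + 0.43484 + 0.01029 + 0.00047 = 0.45925.
So 1 − D = 0.54075, i.e. 0.541 to 3 decimal places.

0.541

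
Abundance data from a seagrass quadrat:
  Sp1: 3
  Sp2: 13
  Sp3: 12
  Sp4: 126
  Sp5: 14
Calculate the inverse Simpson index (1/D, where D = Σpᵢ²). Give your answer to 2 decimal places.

1.72

Total N = 3+13+12+126+14 = 168, so the proportions are 0.01786, 0.07738, 0.07143, 0.75, 0.08333 (working shown to 5 dp, full precision carried).
D = 0.01786² + 0.07738² + 0.07143² + 0.75² + 0.08333² = 0.00032 + 0.00599 + 0.00510 + 0.56250 + 0.00694 = 0.58085.
So 1/D = 1.7216, i.e. 1.72 to 2 decimal places.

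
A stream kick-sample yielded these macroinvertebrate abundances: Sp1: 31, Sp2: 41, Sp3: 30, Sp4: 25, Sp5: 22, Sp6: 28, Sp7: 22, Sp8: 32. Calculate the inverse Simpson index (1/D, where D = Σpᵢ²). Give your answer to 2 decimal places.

7.69

Total N = 31+41+30+25+22+28+22+32 = 231, so the proportions are 0.134199, 0.177489, 0.12987, 0.108225, 0.095238, 0.121212, 0.095238, 0.138528 (working shown to 6 dp, full precision carried).
D = 0.134199² + 0.177489² + 0.12987² + 0.108225² + 0.095238² + 0.121212² + 0.095238² + 0.138528² = 0.018009 + 0.031502 + 0.016866 + 0.011713 + 0.009070 + 0.014692 + 0.009070 + 0.019190 = 0.130114.
So 1/D = 7.6856, i.e. 7.69 to 2 decimal places.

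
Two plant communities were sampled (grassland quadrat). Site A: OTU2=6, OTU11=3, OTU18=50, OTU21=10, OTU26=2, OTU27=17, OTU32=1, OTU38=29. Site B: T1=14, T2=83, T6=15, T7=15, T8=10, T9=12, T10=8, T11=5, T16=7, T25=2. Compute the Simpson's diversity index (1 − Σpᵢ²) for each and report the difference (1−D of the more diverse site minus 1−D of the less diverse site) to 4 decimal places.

Site A: N=118, proportions 0.050847, 0.025424, 0.423729, 0.084746, 0.016949, 0.144068, 0.008475, 0.245763, giving 1−D = 0.728526 (working shown to 6 dp, full precision carried).
Site B: N=171, proportions 0.081871, 0.48538, 0.087719, 0.087719, 0.05848, 0.070175, 0.046784, 0.02924, 0.040936, 0.011696, giving 1−D = 0.729113.
Difference = |0.728526 − 0.729113| = 0.000587, i.e. 0.0006 to 4 decimal places.

0.0006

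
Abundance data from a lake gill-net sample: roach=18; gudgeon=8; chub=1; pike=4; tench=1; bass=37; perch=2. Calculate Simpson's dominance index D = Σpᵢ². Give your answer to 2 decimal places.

Total N = 18+8+1+4+1+37+2 = 71, so the proportions are 0.2535, 0.1127, 0.0141, 0.0563, 0.0141, 0.5211, 0.0282 (working shown to 4 dp, full precision carried).
D = 0.2535² + 0.1127² + 0.0141² + 0.0563² + 0.0141² + 0.5211² + 0.0282² = 0.0643 + 0.0127 + 0.0002 + 0.0032 + 0.0002 + 0.2716 + 0.0008 = 0.3529.
To 2 decimal places, D = 0.35.

0.35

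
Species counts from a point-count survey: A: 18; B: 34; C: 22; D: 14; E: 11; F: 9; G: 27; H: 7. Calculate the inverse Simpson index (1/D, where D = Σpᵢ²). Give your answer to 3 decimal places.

6.422

Total N = 18+34+22+14+11+9+27+7 = 142, so the proportions are 0.1267606, 0.2394366, 0.1549296, 0.0985915, 0.0774648, 0.0633803, 0.1901408, 0.0492958 (working shown to 7 dp, full precision carried).
D = 0.1267606² + 0.2394366² + 0.1549296² + 0.0985915² + 0.0774648² + 0.0633803² + 0.1901408² + 0.0492958² = 0.0160682 + 0.0573299 + 0.0240032 + 0.0097203 + 0.0060008 + 0.0040171 + 0.0361535 + 0.0024301 = 0.1557231.
So 1/D = 6.42166, i.e. 6.422 to 3 decimal places.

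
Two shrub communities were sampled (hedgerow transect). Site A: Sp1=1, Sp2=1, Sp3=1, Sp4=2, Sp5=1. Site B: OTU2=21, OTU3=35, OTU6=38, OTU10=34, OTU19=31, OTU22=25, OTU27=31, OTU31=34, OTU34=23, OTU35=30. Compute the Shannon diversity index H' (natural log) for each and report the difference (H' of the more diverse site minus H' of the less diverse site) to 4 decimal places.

Site A: N=6, proportions 0.1666667, 0.1666667, 0.1666667, 0.3333333, 0.1666667, giving H' = 1.5607104 (working shown to 7 dp, full precision carried).
Site B: N=302, proportions 0.0695364, 0.115894, 0.1258278, 0.1125828, 0.102649, 0.0827815, 0.102649, 0.1125828, 0.0761589, 0.0993377, giving H' = 2.2868365.
Difference = |1.5607104 − 2.2868365| = 0.7261261, i.e. 0.7261 to 4 decimal places.

0.7261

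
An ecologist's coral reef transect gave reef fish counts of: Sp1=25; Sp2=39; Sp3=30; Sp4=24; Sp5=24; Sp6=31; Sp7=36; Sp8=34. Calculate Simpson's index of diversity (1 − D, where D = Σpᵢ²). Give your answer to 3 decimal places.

Total N = 25+39+30+24+24+31+36+34 = 243, so the proportions are 0.10288, 0.16049, 0.12346, 0.09877, 0.09877, 0.12757, 0.14815, 0.13992 (working shown to 5 dp, full precision carried).
D = 0.10288² + 0.16049² + 0.12346² + 0.09877² + 0.09877² + 0.12757² + 0.14815² + 0.13992² = 0.01058 + 0.02576 + 0.01524 + 0.00975 + 0.00975 + 0.01627 + 0.02195 + 0.01958 = 0.12889.
So 1 − D = 0.87111, i.e. 0.871 to 3 decimal places.

0.871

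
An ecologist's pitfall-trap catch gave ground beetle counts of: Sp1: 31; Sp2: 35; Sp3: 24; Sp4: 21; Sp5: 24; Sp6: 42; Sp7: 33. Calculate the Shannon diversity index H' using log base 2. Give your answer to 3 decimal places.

Total N = 31+35+24+21+24+42+33 = 210, so the proportions are 0.14762, 0.16667, 0.11429, 0.1, 0.11429, 0.2, 0.15714 (working shown to 5 dp, full precision carried).
Each pᵢ log₂ pᵢ term: 0.14762×(-2.76005)=-0.40744, 0.16667×(-2.58496)=-0.43083, 0.11429×(-3.12928)=-0.35763, 0.1×(-3.32193)=-0.33219, 0.11429×(-3.12928)=-0.35763, 0.2×(-2.32193)=-0.46439, 0.15714×(-2.66985)=-0.41955.
Sum = -2.76965, so H' = 2.770.

2.770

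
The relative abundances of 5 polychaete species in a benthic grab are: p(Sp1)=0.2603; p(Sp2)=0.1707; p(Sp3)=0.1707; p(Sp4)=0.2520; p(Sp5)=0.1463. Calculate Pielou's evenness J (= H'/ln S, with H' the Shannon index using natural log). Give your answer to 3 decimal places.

0.983

H' = −Σ pᵢ ln pᵢ = −((-0.35034) + (-0.30177) + (-0.30177) + (-0.34734) + (-0.28120)) = 1.58243 (working shown to 5 dp, full precision carried).
With S = 5 species, ln S = 1.60944, so J = 1.58243/1.60944 = 0.98322, i.e. 0.983 to 3 decimal places.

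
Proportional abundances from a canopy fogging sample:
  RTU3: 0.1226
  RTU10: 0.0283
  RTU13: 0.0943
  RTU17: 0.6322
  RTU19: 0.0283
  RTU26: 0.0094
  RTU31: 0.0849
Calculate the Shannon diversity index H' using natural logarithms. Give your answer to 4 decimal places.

Each pᵢ ln pᵢ term (working shown to 6 dp, full precision carried): 0.1226×(-2.098828)=-0.257316, 0.0283×(-3.564893)=-0.100886, 0.0943×(-2.361274)=-0.222668, 0.6322×(-0.458549)=-0.289895, 0.0283×(-3.564893)=-0.100886, 0.0094×(-4.667046)=-0.043870, 0.0849×(-2.466281)=-0.209387.
Sum = -1.224910, so H' = 1.2249.

1.2249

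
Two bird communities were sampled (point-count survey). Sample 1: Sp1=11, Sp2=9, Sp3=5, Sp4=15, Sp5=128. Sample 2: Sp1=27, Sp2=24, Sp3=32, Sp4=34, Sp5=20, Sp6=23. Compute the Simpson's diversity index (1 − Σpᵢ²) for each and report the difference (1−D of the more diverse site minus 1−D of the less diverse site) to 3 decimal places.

Sample 1: N=168, proportions 0.06548, 0.05357, 0.02976, 0.08929, 0.7619, giving 1−D = 0.40349 (working shown to 5 dp, full precision carried).
Sample 2: N=160, proportions 0.16875, 0.15, 0.2, 0.2125, 0.125, 0.14375, giving 1−D = 0.82758.
Difference = |0.40349 − 0.82758| = 0.42409, i.e. 0.424 to 3 decimal places.

0.424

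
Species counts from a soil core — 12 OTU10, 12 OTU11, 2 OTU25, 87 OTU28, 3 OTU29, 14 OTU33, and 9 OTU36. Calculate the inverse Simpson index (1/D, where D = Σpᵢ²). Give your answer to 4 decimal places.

2.3715

Total N = 12+12+2+87+3+14+9 = 139, so the proportions are 0.0863309, 0.0863309, 0.0143885, 0.6258993, 0.0215827, 0.1007194, 0.0647482 (working shown to 7 dp, full precision carried).
D = 0.0863309² + 0.0863309² + 0.0143885² + 0.6258993² + 0.0215827² + 0.1007194² + 0.0647482² = 0.0074530 + 0.0074530 + 0.0002070 + 0.3917499 + 0.0004658 + 0.0101444 + 0.0041923 = 0.4216655.
So 1/D = 2.371548, i.e. 2.3715 to 4 decimal places.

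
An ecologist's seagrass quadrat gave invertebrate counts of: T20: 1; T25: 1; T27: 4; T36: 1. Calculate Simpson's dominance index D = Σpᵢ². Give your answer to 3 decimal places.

0.388

Total N = 1+1+4+1 = 7, so the proportions are 0.14286, 0.14286, 0.57143, 0.14286 (working shown to 5 dp, full precision carried).
D = 0.14286² + 0.14286² + 0.57143² + 0.14286² = 0.02041 + 0.02041 + 0.32653 + 0.02041 = 0.38776.
To 3 decimal places, D = 0.388.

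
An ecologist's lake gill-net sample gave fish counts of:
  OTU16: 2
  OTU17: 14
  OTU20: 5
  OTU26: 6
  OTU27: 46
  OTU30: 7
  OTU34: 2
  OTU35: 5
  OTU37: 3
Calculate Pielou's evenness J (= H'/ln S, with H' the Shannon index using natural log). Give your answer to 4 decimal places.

Total N = 2+14+5+6+46+7+2+5+3 = 90, so the proportions are 0.022222, 0.155556, 0.055556, 0.066667, 0.511111, 0.077778, 0.022222, 0.055556, 0.033333 (working shown to 6 dp, full precision carried).
H' = −Σ pᵢ ln pᵢ = −((-0.084592) + (-0.289450) + (-0.160576) + (-0.180537) + (-0.343042) + (-0.198637) + (-0.084592) + (-0.160576) + (-0.113373)) = 1.615376.
With S = 9 species, ln S = 2.197225, so J = 1.615376/2.197225 = 0.735189, i.e. 0.7352 to 4 decimal places.

0.7352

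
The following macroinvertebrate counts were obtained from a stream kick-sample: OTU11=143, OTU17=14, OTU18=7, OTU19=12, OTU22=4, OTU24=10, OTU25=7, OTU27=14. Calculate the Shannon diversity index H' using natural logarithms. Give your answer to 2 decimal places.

1.23

Total N = 143+14+7+12+4+10+7+14 = 211, so the proportions are 0.6777, 0.0664, 0.0332, 0.0569, 0.019, 0.0474, 0.0332, 0.0664 (working shown to 4 dp, full precision carried).
Each pᵢ ln pᵢ term: 0.6777×(-0.3890)=-0.2636, 0.0664×(-2.7128)=-0.1800, 0.0332×(-3.4059)=-0.1130, 0.0569×(-2.8670)=-0.1630, 0.019×(-3.9656)=-0.0752, 0.0474×(-3.0493)=-0.1445, 0.0332×(-3.4059)=-0.1130, 0.0664×(-2.7128)=-0.1800.
Sum = -1.2324, so H' = 1.23.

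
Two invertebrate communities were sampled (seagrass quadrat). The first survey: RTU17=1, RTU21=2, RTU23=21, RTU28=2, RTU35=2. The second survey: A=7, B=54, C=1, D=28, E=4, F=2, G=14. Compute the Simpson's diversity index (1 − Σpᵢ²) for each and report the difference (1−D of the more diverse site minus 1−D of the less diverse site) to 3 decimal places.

0.251

The first survey: N=28, proportions 0.03571, 0.07143, 0.75, 0.07143, 0.07143, giving 1−D = 0.42092 (working shown to 5 dp, full precision carried).
The second survey: N=110, proportions 0.06364, 0.49091, 0.00909, 0.25455, 0.03636, 0.01818, 0.12727, giving 1−D = 0.67223.
Difference = |0.42092 − 0.67223| = 0.25131, i.e. 0.251 to 3 decimal places.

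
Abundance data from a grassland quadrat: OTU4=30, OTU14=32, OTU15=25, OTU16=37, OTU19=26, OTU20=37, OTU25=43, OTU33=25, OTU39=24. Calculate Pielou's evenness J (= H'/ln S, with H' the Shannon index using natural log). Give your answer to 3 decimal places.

Total N = 30+32+25+37+26+37+43+25+24 = 279, so the proportions are 0.10753, 0.1147, 0.08961, 0.13262, 0.09319, 0.13262, 0.15412, 0.08961, 0.08602 (working shown to 5 dp, full precision carried).
H' = −Σ pᵢ ln pᵢ = −((-0.23979) + (-0.24837) + (-0.21616) + (-0.26792) + (-0.22115) + (-0.26792) + (-0.28821) + (-0.21616) + (-0.21102)) = 2.17671.
With S = 9 species, ln S = 2.19722, so J = 2.17671/2.19722 = 0.99066, i.e. 0.991 to 3 decimal places.

0.991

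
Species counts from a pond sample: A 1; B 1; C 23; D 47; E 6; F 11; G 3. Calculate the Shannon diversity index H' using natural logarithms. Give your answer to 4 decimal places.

1.3316

Total N = 1+1+23+47+6+11+3 = 92, so the proportions are 0.01087, 0.01087, 0.25, 0.51087, 0.065217, 0.119565, 0.032609 (working shown to 6 dp, full precision carried).
Each pᵢ ln pᵢ term: 0.01087×(-4.521789)=-0.049150, 0.01087×(-4.521789)=-0.049150, 0.25×(-1.386294)=-0.346574, 0.51087×(-0.671641)=-0.343121, 0.065217×(-2.730029)=-0.178045, 0.119565×(-2.123893)=-0.253944, 0.032609×(-3.423176)=-0.111625.
Sum = -1.331609, so H' = 1.3316.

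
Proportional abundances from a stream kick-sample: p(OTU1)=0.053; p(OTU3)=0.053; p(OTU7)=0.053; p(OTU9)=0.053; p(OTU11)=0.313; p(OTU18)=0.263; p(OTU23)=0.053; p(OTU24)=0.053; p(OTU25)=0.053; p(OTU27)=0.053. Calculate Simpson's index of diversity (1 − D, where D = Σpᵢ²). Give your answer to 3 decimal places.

D = 0.053² + 0.053² + 0.053² + 0.053² + 0.313² + 0.263² + 0.053² + 0.053² + 0.053² + 0.053² = 0.00281 + 0.00281 + 0.00281 + 0.00281 + 0.09797 + 0.06917 + 0.00281 + 0.00281 + 0.00281 + 0.00281 = 0.18961 (working shown to 5 dp, full precision carried).
So 1 − D = 0.81039, i.e. 0.810 to 3 decimal places.

0.810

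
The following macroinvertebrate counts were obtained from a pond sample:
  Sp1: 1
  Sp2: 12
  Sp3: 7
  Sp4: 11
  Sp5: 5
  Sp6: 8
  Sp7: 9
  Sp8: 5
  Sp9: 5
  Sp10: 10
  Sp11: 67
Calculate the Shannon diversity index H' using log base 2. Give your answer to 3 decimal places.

2.645

Total N = 1+12+7+11+5+8+9+5+5+10+67 = 140, so the proportions are 0.007143, 0.085714, 0.05, 0.078571, 0.035714, 0.057143, 0.064286, 0.035714, 0.035714, 0.071429, 0.478571 (working shown to 6 dp, full precision carried).
Each pᵢ log₂ pᵢ term: 0.007143×(-7.129283)=-0.050923, 0.085714×(-3.544321)=-0.303799, 0.05×(-4.321928)=-0.216096, 0.078571×(-3.669851)=-0.288345, 0.035714×(-4.807355)=-0.171691, 0.057143×(-4.129283)=-0.235959, 0.064286×(-3.959358)=-0.254530, 0.035714×(-4.807355)=-0.171691, 0.035714×(-4.807355)=-0.171691, 0.071429×(-3.807355)=-0.271954, 0.478571×(-1.063194)=-0.508814.
Sum = -2.645495, so H' = 2.645.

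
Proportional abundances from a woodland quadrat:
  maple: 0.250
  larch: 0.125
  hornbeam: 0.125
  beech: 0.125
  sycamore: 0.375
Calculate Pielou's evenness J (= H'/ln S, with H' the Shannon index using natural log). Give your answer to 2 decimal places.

H' = −Σ pᵢ ln pᵢ = −((-0.3466) + (-0.2599) + (-0.2599) + (-0.2599) + (-0.3678)) = 1.4942 (working shown to 4 dp, full precision carried).
With S = 5 species, ln S = 1.6094, so J = 1.4942/1.6094 = 0.9284, i.e. 0.93 to 2 decimal places.

0.93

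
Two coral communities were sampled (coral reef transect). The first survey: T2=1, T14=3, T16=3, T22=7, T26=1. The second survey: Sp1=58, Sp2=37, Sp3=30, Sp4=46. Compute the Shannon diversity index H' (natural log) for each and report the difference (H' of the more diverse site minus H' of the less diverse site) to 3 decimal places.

0.004

The first survey: N=15, proportions 0.06667, 0.2, 0.2, 0.46667, 0.06667, giving H' = 1.36051 (working shown to 5 dp, full precision carried).
The second survey: N=171, proportions 0.33918, 0.21637, 0.17544, 0.26901, giving H' = 1.35650.
Difference = |1.36051 − 1.35650| = 0.00401, i.e. 0.004 to 3 decimal places.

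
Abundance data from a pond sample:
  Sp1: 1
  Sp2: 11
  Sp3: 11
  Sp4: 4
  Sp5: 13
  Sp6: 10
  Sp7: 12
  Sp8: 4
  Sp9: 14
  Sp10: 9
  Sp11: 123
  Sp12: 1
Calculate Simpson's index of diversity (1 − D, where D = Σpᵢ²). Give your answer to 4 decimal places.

0.6452

Total N = 1+11+11+4+13+10+12+4+14+9+123+1 = 213, so the proportions are 0.004695, 0.051643, 0.051643, 0.018779, 0.061033, 0.046948, 0.056338, 0.018779, 0.065728, 0.042254, 0.577465, 0.004695 (working shown to 6 dp, full precision carried).
D = 0.004695² + 0.051643² + 0.051643² + 0.018779² + 0.061033² + 0.046948² + 0.056338² + 0.018779² + 0.065728² + 0.042254² + 0.577465² + 0.004695² = 0.000022 + 0.002667 + 0.002667 + 0.000353 + 0.003725 + 0.002204 + 0.003174 + 0.000353 + 0.004320 + 0.001785 + 0.333466 + 0.000022 = 0.354758.
So 1 − D = 0.645242, i.e. 0.6452 to 4 decimal places.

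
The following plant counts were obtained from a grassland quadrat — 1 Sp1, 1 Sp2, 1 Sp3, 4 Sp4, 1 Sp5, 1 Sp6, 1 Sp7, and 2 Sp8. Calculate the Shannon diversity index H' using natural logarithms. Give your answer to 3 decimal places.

Total N = 1+1+1+4+1+1+1+2 = 12, so the proportions are 0.08333, 0.08333, 0.08333, 0.33333, 0.08333, 0.08333, 0.08333, 0.16667 (working shown to 5 dp, full precision carried).
Each pᵢ ln pᵢ term: 0.08333×(-2.48491)=-0.20708, 0.08333×(-2.48491)=-0.20708, 0.08333×(-2.48491)=-0.20708, 0.33333×(-1.09861)=-0.36620, 0.08333×(-2.48491)=-0.20708, 0.08333×(-2.48491)=-0.20708, 0.08333×(-2.48491)=-0.20708, 0.16667×(-1.79176)=-0.29863.
Sum = -1.90728, so H' = 1.907.

1.907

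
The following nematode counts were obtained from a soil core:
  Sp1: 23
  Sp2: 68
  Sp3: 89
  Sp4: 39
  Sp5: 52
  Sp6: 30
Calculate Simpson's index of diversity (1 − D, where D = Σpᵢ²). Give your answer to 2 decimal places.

Total N = 23+68+89+39+52+30 = 301, so the proportions are 0.0764, 0.2259, 0.2957, 0.1296, 0.1728, 0.0997 (working shown to 4 dp, full precision carried).
D = 0.0764² + 0.2259² + 0.2957² + 0.1296² + 0.1728² + 0.0997² = 0.0058 + 0.0510 + 0.0874 + 0.0168 + 0.0298 + 0.0099 = 0.2009.
So 1 − D = 0.7991, i.e. 0.80 to 2 decimal places.

0.80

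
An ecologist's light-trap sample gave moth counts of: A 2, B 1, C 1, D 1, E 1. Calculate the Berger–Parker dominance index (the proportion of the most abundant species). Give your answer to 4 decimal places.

Total N = 2+1+1+1+1 = 6, so the proportions are 0.333333, 0.166667, 0.166667, 0.166667, 0.166667 (working shown to 6 dp, full precision carried).
The largest proportion is 0.333333, i.e. d = 0.3333 to 4 decimal places.

0.3333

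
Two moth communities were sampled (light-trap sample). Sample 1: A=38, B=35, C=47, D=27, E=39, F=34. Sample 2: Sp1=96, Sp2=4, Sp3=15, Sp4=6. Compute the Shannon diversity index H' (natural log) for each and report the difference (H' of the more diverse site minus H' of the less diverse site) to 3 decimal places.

1.074

Sample 1: N=220, proportions 0.172727, 0.159091, 0.213636, 0.122727, 0.177273, 0.154545, giving H' = 1.778240 (working shown to 6 dp, full precision carried).
Sample 2: N=121, proportions 0.793388, 0.033058, 0.123967, 0.049587, giving H' = 0.704105.
Difference = |1.778240 − 0.704105| = 1.074135, i.e. 1.074 to 3 decimal places.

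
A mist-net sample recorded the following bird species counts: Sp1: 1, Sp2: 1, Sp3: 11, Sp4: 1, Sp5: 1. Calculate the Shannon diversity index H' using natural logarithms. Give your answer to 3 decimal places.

0.950

Total N = 1+1+11+1+1 = 15, so the proportions are 0.06667, 0.06667, 0.73333, 0.06667, 0.06667 (working shown to 5 dp, full precision carried).
Each pᵢ ln pᵢ term: 0.06667×(-2.70805)=-0.18054, 0.06667×(-2.70805)=-0.18054, 0.73333×(-0.31015)=-0.22745, 0.06667×(-2.70805)=-0.18054, 0.06667×(-2.70805)=-0.18054.
Sum = -0.94959, so H' = 0.950.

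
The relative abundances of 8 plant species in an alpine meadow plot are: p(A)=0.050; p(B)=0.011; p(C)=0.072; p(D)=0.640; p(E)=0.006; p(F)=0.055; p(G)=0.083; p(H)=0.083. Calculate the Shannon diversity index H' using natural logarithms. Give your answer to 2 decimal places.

Each pᵢ ln pᵢ term (working shown to 4 dp, full precision carried): 0.05×(-2.9957)=-0.1498, 0.011×(-4.5099)=-0.0496, 0.072×(-2.6311)=-0.1894, 0.64×(-0.4463)=-0.2856, 0.006×(-5.1160)=-0.0307, 0.055×(-2.9004)=-0.1595, 0.083×(-2.4889)=-0.2066, 0.083×(-2.4889)=-0.2066.
Sum = -1.2778, so H' = 1.28.

1.28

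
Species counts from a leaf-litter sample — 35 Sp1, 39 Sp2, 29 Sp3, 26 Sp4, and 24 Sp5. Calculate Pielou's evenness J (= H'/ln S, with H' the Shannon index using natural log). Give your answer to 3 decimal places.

Total N = 35+39+29+26+24 = 153, so the proportions are 0.22876, 0.2549, 0.18954, 0.16993, 0.15686 (working shown to 5 dp, full precision carried).
H' = −Σ pᵢ ln pᵢ = −((-0.33744) + (-0.34842) + (-0.31524) + (-0.30118) + (-0.29057)) = 1.59285.
With S = 5 species, ln S = 1.60944, so J = 1.59285/1.60944 = 0.98969, i.e. 0.990 to 3 decimal places.

0.990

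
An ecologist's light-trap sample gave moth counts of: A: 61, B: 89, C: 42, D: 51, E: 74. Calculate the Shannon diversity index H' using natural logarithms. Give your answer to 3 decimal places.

1.575

Total N = 61+89+42+51+74 = 317, so the proportions are 0.19243, 0.28076, 0.13249, 0.16088, 0.23344 (working shown to 5 dp, full precision carried).
Each pᵢ ln pᵢ term: 0.19243×(-1.64803)=-0.31713, 0.28076×(-1.27027)=-0.35664, 0.13249×(-2.02123)=-0.26780, 0.16088×(-1.82708)=-0.29395, 0.23344×(-1.45484)=-0.33961.
Sum = -1.57512, so H' = 1.575.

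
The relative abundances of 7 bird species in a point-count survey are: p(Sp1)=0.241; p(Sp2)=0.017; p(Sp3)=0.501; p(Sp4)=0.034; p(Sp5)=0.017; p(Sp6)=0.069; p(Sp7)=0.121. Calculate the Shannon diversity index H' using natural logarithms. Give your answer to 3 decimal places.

Each pᵢ ln pᵢ term (working shown to 5 dp, full precision carried): 0.241×(-1.42296)=-0.34293, 0.017×(-4.07454)=-0.06927, 0.501×(-0.69115)=-0.34627, 0.034×(-3.38139)=-0.11497, 0.017×(-4.07454)=-0.06927, 0.069×(-2.67365)=-0.18448, 0.121×(-2.11196)=-0.25555.
Sum = -1.38273, so H' = 1.383.

1.383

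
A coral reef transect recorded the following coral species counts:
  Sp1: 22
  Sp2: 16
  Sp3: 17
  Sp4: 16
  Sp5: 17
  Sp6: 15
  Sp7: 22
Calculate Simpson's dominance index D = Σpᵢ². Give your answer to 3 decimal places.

Total N = 22+16+17+16+17+15+22 = 125, so the proportions are 0.176, 0.128, 0.136, 0.128, 0.136, 0.12, 0.176 (working shown to 5 dp, full precision carried).
D = 0.176² + 0.128² + 0.136² + 0.128² + 0.136² + 0.12² + 0.176² = 0.03098 + 0.01638 + 0.01850 + 0.01638 + 0.01850 + 0.01440 + 0.03098 = 0.14611.
To 3 decimal places, D = 0.146.

0.146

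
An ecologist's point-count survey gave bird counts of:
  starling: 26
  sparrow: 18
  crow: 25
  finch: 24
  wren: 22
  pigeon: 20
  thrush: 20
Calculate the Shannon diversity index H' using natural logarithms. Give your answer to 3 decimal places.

Total N = 26+18+25+24+22+20+20 = 155, so the proportions are 0.16774, 0.11613, 0.16129, 0.15484, 0.14194, 0.12903, 0.12903 (working shown to 5 dp, full precision carried).
Each pᵢ ln pᵢ term: 0.16774×(-1.78533)=-0.29947, 0.11613×(-2.15305)=-0.25003, 0.16129×(-1.82455)=-0.29428, 0.15484×(-1.86537)=-0.28883, 0.14194×(-1.95238)=-0.27711, 0.12903×(-2.04769)=-0.26422, 0.12903×(-2.04769)=-0.26422.
Sum = -1.93817, so H' = 1.938.

1.938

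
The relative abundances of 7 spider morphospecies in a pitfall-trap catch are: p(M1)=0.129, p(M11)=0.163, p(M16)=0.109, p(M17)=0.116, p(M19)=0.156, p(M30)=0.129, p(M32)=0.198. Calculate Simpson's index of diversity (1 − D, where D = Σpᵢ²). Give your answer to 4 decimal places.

0.8513

D = 0.129² + 0.163² + 0.109² + 0.116² + 0.156² + 0.129² + 0.198² = 0.016641 + 0.026569 + 0.011881 + 0.013456 + 0.024336 + 0.016641 + 0.039204 = 0.148728 (working shown to 6 dp, full precision carried).
So 1 − D = 0.851272, i.e. 0.8513 to 4 decimal places.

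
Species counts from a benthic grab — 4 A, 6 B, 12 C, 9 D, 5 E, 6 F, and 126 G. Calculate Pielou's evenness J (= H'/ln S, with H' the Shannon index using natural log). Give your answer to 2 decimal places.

0.51

Total N = 4+6+12+9+5+6+126 = 168, so the proportions are 0.0238, 0.0357, 0.0714, 0.0536, 0.0298, 0.0357, 0.75 (working shown to 4 dp, full precision carried).
H' = −Σ pᵢ ln pᵢ = −((-0.0890) + (-0.1190) + (-0.1885) + (-0.1568) + (-0.1046) + (-0.1190) + (-0.2158)) = 0.9927.
With S = 7 species, ln S = 1.9459, so J = 0.9927/1.9459 = 0.5101, i.e. 0.51 to 2 decimal places.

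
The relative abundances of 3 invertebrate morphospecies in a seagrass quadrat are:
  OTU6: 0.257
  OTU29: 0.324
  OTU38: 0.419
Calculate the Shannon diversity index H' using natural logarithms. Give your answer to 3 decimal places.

Each pᵢ ln pᵢ term (working shown to 5 dp, full precision carried): 0.257×(-1.35868)=-0.34918, 0.324×(-1.12701)=-0.36515, 0.419×(-0.86988)=-0.36448.
Sum = -1.07881, so H' = 1.079.

1.079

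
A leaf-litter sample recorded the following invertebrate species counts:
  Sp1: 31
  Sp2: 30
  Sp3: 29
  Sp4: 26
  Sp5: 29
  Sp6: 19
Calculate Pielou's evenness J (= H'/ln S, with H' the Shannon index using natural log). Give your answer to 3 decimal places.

Total N = 31+30+29+26+29+19 = 164, so the proportions are 0.18902, 0.18293, 0.17683, 0.15854, 0.17683, 0.11585 (working shown to 5 dp, full precision carried).
H' = −Σ pᵢ ln pᵢ = −((-0.31489) + (-0.31073) + (-0.30637) + (-0.29199) + (-0.30637) + (-0.24971)) = 1.78006.
With S = 6 species, ln S = 1.79176, so J = 1.78006/1.79176 = 0.99347, i.e. 0.993 to 3 decimal places.

0.993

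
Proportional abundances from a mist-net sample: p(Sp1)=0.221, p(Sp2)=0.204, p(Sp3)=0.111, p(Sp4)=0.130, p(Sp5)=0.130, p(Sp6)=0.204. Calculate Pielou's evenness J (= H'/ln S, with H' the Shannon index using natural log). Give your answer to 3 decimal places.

H' = −Σ pᵢ ln pᵢ = −((-0.33362) + (-0.32429) + (-0.24400) + (-0.26523) + (-0.26523) + (-0.32429)) = 1.75665 (working shown to 5 dp, full precision carried).
With S = 6 species, ln S = 1.79176, so J = 1.75665/1.79176 = 0.98041, i.e. 0.980 to 3 decimal places.

0.980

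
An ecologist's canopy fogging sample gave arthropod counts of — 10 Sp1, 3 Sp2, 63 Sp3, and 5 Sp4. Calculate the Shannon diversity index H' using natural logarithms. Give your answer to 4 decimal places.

0.7477

Total N = 10+3+63+5 = 81, so the proportions are 0.123457, 0.037037, 0.777778, 0.061728 (working shown to 6 dp, full precision carried).
Each pᵢ ln pᵢ term: 0.123457×(-2.091864)=-0.258255, 0.037037×(-3.295837)=-0.122068, 0.777778×(-0.251314)=-0.195467, 0.061728×(-2.785011)=-0.171914.
Sum = -0.747704, so H' = 0.7477.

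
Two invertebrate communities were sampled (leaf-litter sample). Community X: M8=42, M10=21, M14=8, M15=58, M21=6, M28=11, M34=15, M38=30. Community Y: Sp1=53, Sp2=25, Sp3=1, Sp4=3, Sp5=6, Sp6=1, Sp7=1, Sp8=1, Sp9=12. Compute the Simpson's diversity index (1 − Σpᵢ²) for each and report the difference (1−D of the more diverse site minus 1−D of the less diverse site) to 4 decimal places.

Community X: N=191, proportions 0.219895, 0.109948, 0.041885, 0.303665, 0.031414, 0.057592, 0.078534, 0.157068, giving 1−D = 0.810449 (working shown to 6 dp, full precision carried).
Community Y: N=103, proportions 0.514563, 0.242718, 0.009709, 0.029126, 0.058252, 0.009709, 0.009709, 0.009709, 0.116505, giving 1−D = 0.658120.
Difference = |0.810449 − 0.658120| = 0.152329, i.e. 0.1523 to 4 decimal places.

0.1523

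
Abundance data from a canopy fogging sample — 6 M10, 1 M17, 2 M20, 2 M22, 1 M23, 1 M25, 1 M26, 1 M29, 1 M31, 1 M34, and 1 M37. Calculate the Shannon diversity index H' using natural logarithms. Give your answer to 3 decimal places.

2.139

Total N = 6+1+2+2+1+1+1+1+1+1+1 = 18, so the proportions are 0.33333, 0.05556, 0.11111, 0.11111, 0.05556, 0.05556, 0.05556, 0.05556, 0.05556, 0.05556, 0.05556 (working shown to 5 dp, full precision carried).
Each pᵢ ln pᵢ term: 0.33333×(-1.09861)=-0.36620, 0.05556×(-2.89037)=-0.16058, 0.11111×(-2.19722)=-0.24414, 0.11111×(-2.19722)=-0.24414, 0.05556×(-2.89037)=-0.16058, 0.05556×(-2.89037)=-0.16058, 0.05556×(-2.89037)=-0.16058, 0.05556×(-2.89037)=-0.16058, 0.05556×(-2.89037)=-0.16058, 0.05556×(-2.89037)=-0.16058, 0.05556×(-2.89037)=-0.16058.
Sum = -2.13909, so H' = 2.139.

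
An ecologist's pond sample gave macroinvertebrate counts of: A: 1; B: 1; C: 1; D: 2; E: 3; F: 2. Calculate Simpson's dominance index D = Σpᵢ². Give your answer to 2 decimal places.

Total N = 1+1+1+2+3+2 = 10, so the proportions are 0.1, 0.1, 0.1, 0.2, 0.3, 0.2 (working shown to 4 dp, full precision carried).
D = 0.1² + 0.1² + 0.1² + 0.2² + 0.3² + 0.2² = 0.0100 + 0.0100 + 0.0100 + 0.0400 + 0.0900 + 0.0400 = 0.2000.
To 2 decimal places, D = 0.20.

0.20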